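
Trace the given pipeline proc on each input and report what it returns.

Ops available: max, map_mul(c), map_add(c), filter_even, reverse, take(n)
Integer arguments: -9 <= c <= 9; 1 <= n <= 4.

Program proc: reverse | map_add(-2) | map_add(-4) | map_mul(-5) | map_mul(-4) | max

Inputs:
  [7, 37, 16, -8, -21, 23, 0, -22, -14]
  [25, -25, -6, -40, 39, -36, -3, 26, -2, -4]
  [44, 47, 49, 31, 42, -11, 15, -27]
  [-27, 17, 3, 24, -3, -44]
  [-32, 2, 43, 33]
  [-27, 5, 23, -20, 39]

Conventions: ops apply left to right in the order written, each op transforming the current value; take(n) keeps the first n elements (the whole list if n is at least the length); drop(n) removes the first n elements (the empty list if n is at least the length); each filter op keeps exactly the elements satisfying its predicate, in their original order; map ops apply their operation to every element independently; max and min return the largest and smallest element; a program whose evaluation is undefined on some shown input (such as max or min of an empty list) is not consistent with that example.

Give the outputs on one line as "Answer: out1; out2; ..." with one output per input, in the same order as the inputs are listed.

Execution, op by op:
  [7, 37, 16, -8, -21, 23, 0, -22, -14] -> [-14, -22, 0, 23, -21, -8, 16, 37, 7] -> [-16, -24, -2, 21, -23, -10, 14, 35, 5] -> [-20, -28, -6, 17, -27, -14, 10, 31, 1] -> [100, 140, 30, -85, 135, 70, -50, -155, -5] -> [-400, -560, -120, 340, -540, -280, 200, 620, 20] -> 620
  [25, -25, -6, -40, 39, -36, -3, 26, -2, -4] -> [-4, -2, 26, -3, -36, 39, -40, -6, -25, 25] -> [-6, -4, 24, -5, -38, 37, -42, -8, -27, 23] -> [-10, -8, 20, -9, -42, 33, -46, -12, -31, 19] -> [50, 40, -100, 45, 210, -165, 230, 60, 155, -95] -> [-200, -160, 400, -180, -840, 660, -920, -240, -620, 380] -> 660
  [44, 47, 49, 31, 42, -11, 15, -27] -> [-27, 15, -11, 42, 31, 49, 47, 44] -> [-29, 13, -13, 40, 29, 47, 45, 42] -> [-33, 9, -17, 36, 25, 43, 41, 38] -> [165, -45, 85, -180, -125, -215, -205, -190] -> [-660, 180, -340, 720, 500, 860, 820, 760] -> 860
  [-27, 17, 3, 24, -3, -44] -> [-44, -3, 24, 3, 17, -27] -> [-46, -5, 22, 1, 15, -29] -> [-50, -9, 18, -3, 11, -33] -> [250, 45, -90, 15, -55, 165] -> [-1000, -180, 360, -60, 220, -660] -> 360
  [-32, 2, 43, 33] -> [33, 43, 2, -32] -> [31, 41, 0, -34] -> [27, 37, -4, -38] -> [-135, -185, 20, 190] -> [540, 740, -80, -760] -> 740
  [-27, 5, 23, -20, 39] -> [39, -20, 23, 5, -27] -> [37, -22, 21, 3, -29] -> [33, -26, 17, -1, -33] -> [-165, 130, -85, 5, 165] -> [660, -520, 340, -20, -660] -> 660

620; 660; 860; 360; 740; 660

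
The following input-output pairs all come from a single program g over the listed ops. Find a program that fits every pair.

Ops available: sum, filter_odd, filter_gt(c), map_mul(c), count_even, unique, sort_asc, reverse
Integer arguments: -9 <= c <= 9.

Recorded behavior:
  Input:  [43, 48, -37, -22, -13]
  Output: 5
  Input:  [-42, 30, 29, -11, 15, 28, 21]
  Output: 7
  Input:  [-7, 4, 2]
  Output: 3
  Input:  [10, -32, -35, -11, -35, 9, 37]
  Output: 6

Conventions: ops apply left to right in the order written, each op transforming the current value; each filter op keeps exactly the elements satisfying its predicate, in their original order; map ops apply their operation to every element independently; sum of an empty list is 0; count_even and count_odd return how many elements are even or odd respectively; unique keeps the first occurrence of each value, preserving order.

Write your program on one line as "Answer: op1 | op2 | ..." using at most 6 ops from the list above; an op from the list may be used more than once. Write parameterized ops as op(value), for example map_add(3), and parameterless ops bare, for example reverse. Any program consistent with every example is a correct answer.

unique | map_mul(6) | sort_asc | reverse | count_even

Check, running the answer program on each example:
  [43, 48, -37, -22, -13] -> [43, 48, -37, -22, -13] -> [258, 288, -222, -132, -78] -> [-222, -132, -78, 258, 288] -> [288, 258, -78, -132, -222] -> 5
  [-42, 30, 29, -11, 15, 28, 21] -> [-42, 30, 29, -11, 15, 28, 21] -> [-252, 180, 174, -66, 90, 168, 126] -> [-252, -66, 90, 126, 168, 174, 180] -> [180, 174, 168, 126, 90, -66, -252] -> 7
  [-7, 4, 2] -> [-7, 4, 2] -> [-42, 24, 12] -> [-42, 12, 24] -> [24, 12, -42] -> 3
  [10, -32, -35, -11, -35, 9, 37] -> [10, -32, -35, -11, 9, 37] -> [60, -192, -210, -66, 54, 222] -> [-210, -192, -66, 54, 60, 222] -> [222, 60, 54, -66, -192, -210] -> 6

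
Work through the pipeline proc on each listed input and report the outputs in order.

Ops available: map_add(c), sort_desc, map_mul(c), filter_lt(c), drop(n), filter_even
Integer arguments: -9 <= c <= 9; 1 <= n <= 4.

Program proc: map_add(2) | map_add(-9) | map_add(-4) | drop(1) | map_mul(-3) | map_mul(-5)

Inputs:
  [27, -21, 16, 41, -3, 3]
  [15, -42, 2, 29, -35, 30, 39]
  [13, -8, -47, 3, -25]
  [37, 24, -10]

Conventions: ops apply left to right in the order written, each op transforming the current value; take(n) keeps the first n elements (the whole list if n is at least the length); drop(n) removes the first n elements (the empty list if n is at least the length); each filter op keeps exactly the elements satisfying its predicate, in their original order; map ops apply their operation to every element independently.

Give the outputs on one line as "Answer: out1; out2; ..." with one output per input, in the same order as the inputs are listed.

[-480, 75, 450, -210, -120]; [-795, -135, 270, -690, 285, 420]; [-285, -870, -120, -540]; [195, -315]

Execution, op by op:
  [27, -21, 16, 41, -3, 3] -> [29, -19, 18, 43, -1, 5] -> [20, -28, 9, 34, -10, -4] -> [16, -32, 5, 30, -14, -8] -> [-32, 5, 30, -14, -8] -> [96, -15, -90, 42, 24] -> [-480, 75, 450, -210, -120]
  [15, -42, 2, 29, -35, 30, 39] -> [17, -40, 4, 31, -33, 32, 41] -> [8, -49, -5, 22, -42, 23, 32] -> [4, -53, -9, 18, -46, 19, 28] -> [-53, -9, 18, -46, 19, 28] -> [159, 27, -54, 138, -57, -84] -> [-795, -135, 270, -690, 285, 420]
  [13, -8, -47, 3, -25] -> [15, -6, -45, 5, -23] -> [6, -15, -54, -4, -32] -> [2, -19, -58, -8, -36] -> [-19, -58, -8, -36] -> [57, 174, 24, 108] -> [-285, -870, -120, -540]
  [37, 24, -10] -> [39, 26, -8] -> [30, 17, -17] -> [26, 13, -21] -> [13, -21] -> [-39, 63] -> [195, -315]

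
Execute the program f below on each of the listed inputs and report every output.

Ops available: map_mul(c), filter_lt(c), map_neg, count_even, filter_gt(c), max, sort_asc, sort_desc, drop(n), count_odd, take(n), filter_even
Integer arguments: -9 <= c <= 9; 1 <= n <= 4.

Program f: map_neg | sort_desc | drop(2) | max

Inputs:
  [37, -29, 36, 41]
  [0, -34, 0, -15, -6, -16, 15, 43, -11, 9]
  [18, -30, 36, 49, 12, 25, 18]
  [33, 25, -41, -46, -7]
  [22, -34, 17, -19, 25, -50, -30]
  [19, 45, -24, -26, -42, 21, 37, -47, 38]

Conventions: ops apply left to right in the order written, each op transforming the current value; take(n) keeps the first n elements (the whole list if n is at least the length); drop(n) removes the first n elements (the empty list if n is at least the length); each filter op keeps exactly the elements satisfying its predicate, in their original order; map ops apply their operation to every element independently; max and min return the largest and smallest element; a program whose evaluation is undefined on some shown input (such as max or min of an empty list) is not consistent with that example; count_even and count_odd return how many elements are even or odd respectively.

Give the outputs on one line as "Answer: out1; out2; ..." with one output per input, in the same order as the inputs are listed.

Execution, op by op:
  [37, -29, 36, 41] -> [-37, 29, -36, -41] -> [29, -36, -37, -41] -> [-37, -41] -> -37
  [0, -34, 0, -15, -6, -16, 15, 43, -11, 9] -> [0, 34, 0, 15, 6, 16, -15, -43, 11, -9] -> [34, 16, 15, 11, 6, 0, 0, -9, -15, -43] -> [15, 11, 6, 0, 0, -9, -15, -43] -> 15
  [18, -30, 36, 49, 12, 25, 18] -> [-18, 30, -36, -49, -12, -25, -18] -> [30, -12, -18, -18, -25, -36, -49] -> [-18, -18, -25, -36, -49] -> -18
  [33, 25, -41, -46, -7] -> [-33, -25, 41, 46, 7] -> [46, 41, 7, -25, -33] -> [7, -25, -33] -> 7
  [22, -34, 17, -19, 25, -50, -30] -> [-22, 34, -17, 19, -25, 50, 30] -> [50, 34, 30, 19, -17, -22, -25] -> [30, 19, -17, -22, -25] -> 30
  [19, 45, -24, -26, -42, 21, 37, -47, 38] -> [-19, -45, 24, 26, 42, -21, -37, 47, -38] -> [47, 42, 26, 24, -19, -21, -37, -38, -45] -> [26, 24, -19, -21, -37, -38, -45] -> 26

-37; 15; -18; 7; 30; 26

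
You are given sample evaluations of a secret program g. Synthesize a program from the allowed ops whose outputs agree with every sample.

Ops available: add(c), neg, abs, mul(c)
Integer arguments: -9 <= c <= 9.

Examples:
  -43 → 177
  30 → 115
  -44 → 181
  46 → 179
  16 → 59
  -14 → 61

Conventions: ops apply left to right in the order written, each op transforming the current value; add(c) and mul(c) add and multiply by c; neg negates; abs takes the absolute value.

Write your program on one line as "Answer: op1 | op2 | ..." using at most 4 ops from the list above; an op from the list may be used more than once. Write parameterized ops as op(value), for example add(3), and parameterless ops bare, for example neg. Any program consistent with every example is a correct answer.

mul(2) | mul(-2) | add(5) | abs

Check, running the answer program on each example:
  -43 -> -86 -> 172 -> 177 -> 177
  30 -> 60 -> -120 -> -115 -> 115
  -44 -> -88 -> 176 -> 181 -> 181
  46 -> 92 -> -184 -> -179 -> 179
  16 -> 32 -> -64 -> -59 -> 59
  -14 -> -28 -> 56 -> 61 -> 61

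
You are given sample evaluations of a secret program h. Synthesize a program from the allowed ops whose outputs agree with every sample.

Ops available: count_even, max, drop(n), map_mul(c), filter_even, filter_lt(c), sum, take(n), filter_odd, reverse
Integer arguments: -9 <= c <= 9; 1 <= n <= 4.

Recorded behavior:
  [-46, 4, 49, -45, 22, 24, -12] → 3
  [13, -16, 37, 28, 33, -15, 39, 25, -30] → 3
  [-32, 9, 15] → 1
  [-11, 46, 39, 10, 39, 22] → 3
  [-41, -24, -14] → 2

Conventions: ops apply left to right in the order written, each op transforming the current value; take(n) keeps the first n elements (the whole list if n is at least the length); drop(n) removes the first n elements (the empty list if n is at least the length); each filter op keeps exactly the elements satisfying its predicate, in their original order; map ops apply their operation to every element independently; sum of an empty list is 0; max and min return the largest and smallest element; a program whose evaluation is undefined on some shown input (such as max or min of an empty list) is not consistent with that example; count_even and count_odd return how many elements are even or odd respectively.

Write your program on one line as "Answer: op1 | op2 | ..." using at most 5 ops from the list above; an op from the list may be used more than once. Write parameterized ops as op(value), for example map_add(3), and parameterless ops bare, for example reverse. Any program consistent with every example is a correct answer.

filter_even | reverse | map_mul(-3) | take(3) | count_even

Check, running the answer program on each example:
  [-46, 4, 49, -45, 22, 24, -12] -> [-46, 4, 22, 24, -12] -> [-12, 24, 22, 4, -46] -> [36, -72, -66, -12, 138] -> [36, -72, -66] -> 3
  [13, -16, 37, 28, 33, -15, 39, 25, -30] -> [-16, 28, -30] -> [-30, 28, -16] -> [90, -84, 48] -> [90, -84, 48] -> 3
  [-32, 9, 15] -> [-32] -> [-32] -> [96] -> [96] -> 1
  [-11, 46, 39, 10, 39, 22] -> [46, 10, 22] -> [22, 10, 46] -> [-66, -30, -138] -> [-66, -30, -138] -> 3
  [-41, -24, -14] -> [-24, -14] -> [-14, -24] -> [42, 72] -> [42, 72] -> 2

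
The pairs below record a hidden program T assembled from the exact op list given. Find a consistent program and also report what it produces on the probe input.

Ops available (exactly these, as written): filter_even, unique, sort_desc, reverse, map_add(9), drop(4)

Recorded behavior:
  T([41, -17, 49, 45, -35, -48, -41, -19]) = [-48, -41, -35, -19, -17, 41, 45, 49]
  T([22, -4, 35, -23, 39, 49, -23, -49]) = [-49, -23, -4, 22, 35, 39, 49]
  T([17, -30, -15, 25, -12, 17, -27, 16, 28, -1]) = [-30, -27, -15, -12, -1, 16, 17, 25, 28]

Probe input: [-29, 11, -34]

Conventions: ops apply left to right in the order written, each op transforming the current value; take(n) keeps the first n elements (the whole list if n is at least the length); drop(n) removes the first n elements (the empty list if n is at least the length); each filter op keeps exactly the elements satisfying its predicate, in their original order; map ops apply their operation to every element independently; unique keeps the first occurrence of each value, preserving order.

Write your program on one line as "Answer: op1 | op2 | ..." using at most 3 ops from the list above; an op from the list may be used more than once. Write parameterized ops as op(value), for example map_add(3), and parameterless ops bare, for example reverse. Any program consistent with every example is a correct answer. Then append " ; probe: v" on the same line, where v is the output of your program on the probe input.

sort_desc | reverse | unique ; probe: [-34, -29, 11]

Check, running the answer program on each example:
  [41, -17, 49, 45, -35, -48, -41, -19] -> [49, 45, 41, -17, -19, -35, -41, -48] -> [-48, -41, -35, -19, -17, 41, 45, 49] -> [-48, -41, -35, -19, -17, 41, 45, 49]
  [22, -4, 35, -23, 39, 49, -23, -49] -> [49, 39, 35, 22, -4, -23, -23, -49] -> [-49, -23, -23, -4, 22, 35, 39, 49] -> [-49, -23, -4, 22, 35, 39, 49]
  [17, -30, -15, 25, -12, 17, -27, 16, 28, -1] -> [28, 25, 17, 17, 16, -1, -12, -15, -27, -30] -> [-30, -27, -15, -12, -1, 16, 17, 17, 25, 28] -> [-30, -27, -15, -12, -1, 16, 17, 25, 28]
  probe: [-29, 11, -34] -> [11, -29, -34] -> [-34, -29, 11] -> [-34, -29, 11]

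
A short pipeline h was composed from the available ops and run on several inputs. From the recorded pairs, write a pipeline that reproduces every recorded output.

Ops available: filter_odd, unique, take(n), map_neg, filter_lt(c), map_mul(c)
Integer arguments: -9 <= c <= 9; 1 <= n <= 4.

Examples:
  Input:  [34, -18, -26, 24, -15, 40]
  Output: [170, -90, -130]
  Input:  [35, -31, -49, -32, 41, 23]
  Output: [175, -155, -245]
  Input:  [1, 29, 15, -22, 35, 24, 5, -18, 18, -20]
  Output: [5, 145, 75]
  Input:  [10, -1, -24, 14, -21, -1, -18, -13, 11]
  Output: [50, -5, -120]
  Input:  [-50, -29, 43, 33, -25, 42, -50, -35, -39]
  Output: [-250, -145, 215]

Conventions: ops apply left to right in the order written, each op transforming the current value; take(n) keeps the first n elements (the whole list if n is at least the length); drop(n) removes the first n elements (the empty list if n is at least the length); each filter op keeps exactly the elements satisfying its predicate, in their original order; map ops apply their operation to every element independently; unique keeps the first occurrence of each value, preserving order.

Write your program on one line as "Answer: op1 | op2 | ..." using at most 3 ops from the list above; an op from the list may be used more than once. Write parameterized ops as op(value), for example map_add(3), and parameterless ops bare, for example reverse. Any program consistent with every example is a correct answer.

map_mul(5) | take(3)

Check, running the answer program on each example:
  [34, -18, -26, 24, -15, 40] -> [170, -90, -130, 120, -75, 200] -> [170, -90, -130]
  [35, -31, -49, -32, 41, 23] -> [175, -155, -245, -160, 205, 115] -> [175, -155, -245]
  [1, 29, 15, -22, 35, 24, 5, -18, 18, -20] -> [5, 145, 75, -110, 175, 120, 25, -90, 90, -100] -> [5, 145, 75]
  [10, -1, -24, 14, -21, -1, -18, -13, 11] -> [50, -5, -120, 70, -105, -5, -90, -65, 55] -> [50, -5, -120]
  [-50, -29, 43, 33, -25, 42, -50, -35, -39] -> [-250, -145, 215, 165, -125, 210, -250, -175, -195] -> [-250, -145, 215]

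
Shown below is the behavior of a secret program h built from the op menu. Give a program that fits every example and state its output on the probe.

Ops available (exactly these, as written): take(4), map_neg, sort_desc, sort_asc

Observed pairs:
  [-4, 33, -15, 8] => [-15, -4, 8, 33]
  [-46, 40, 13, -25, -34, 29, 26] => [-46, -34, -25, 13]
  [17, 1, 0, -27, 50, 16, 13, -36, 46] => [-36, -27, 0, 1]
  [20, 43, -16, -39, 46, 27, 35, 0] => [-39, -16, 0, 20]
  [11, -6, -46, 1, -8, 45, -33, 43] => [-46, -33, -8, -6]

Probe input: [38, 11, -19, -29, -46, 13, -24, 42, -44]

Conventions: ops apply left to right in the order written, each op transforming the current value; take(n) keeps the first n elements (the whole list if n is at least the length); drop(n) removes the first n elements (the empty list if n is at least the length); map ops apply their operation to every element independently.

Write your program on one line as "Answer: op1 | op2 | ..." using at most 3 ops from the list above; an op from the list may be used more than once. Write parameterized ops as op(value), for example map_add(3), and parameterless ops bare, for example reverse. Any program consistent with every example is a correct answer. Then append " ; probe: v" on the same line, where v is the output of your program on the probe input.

sort_asc | take(4) ; probe: [-46, -44, -29, -24]

Check, running the answer program on each example:
  [-4, 33, -15, 8] -> [-15, -4, 8, 33] -> [-15, -4, 8, 33]
  [-46, 40, 13, -25, -34, 29, 26] -> [-46, -34, -25, 13, 26, 29, 40] -> [-46, -34, -25, 13]
  [17, 1, 0, -27, 50, 16, 13, -36, 46] -> [-36, -27, 0, 1, 13, 16, 17, 46, 50] -> [-36, -27, 0, 1]
  [20, 43, -16, -39, 46, 27, 35, 0] -> [-39, -16, 0, 20, 27, 35, 43, 46] -> [-39, -16, 0, 20]
  [11, -6, -46, 1, -8, 45, -33, 43] -> [-46, -33, -8, -6, 1, 11, 43, 45] -> [-46, -33, -8, -6]
  probe: [38, 11, -19, -29, -46, 13, -24, 42, -44] -> [-46, -44, -29, -24, -19, 11, 13, 38, 42] -> [-46, -44, -29, -24]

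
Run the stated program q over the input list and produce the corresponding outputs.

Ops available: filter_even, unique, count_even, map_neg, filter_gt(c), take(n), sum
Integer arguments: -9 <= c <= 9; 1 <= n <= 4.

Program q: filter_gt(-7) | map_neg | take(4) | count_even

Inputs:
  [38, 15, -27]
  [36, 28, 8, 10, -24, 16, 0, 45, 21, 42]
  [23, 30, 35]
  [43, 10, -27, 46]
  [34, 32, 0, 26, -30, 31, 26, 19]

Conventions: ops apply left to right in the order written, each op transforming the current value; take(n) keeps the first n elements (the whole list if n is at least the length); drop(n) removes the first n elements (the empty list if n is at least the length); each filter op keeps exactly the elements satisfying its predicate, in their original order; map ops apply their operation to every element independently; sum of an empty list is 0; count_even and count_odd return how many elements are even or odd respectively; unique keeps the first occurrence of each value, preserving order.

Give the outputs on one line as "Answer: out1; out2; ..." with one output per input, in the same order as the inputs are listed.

1; 4; 1; 2; 4

Execution, op by op:
  [38, 15, -27] -> [38, 15] -> [-38, -15] -> [-38, -15] -> 1
  [36, 28, 8, 10, -24, 16, 0, 45, 21, 42] -> [36, 28, 8, 10, 16, 0, 45, 21, 42] -> [-36, -28, -8, -10, -16, 0, -45, -21, -42] -> [-36, -28, -8, -10] -> 4
  [23, 30, 35] -> [23, 30, 35] -> [-23, -30, -35] -> [-23, -30, -35] -> 1
  [43, 10, -27, 46] -> [43, 10, 46] -> [-43, -10, -46] -> [-43, -10, -46] -> 2
  [34, 32, 0, 26, -30, 31, 26, 19] -> [34, 32, 0, 26, 31, 26, 19] -> [-34, -32, 0, -26, -31, -26, -19] -> [-34, -32, 0, -26] -> 4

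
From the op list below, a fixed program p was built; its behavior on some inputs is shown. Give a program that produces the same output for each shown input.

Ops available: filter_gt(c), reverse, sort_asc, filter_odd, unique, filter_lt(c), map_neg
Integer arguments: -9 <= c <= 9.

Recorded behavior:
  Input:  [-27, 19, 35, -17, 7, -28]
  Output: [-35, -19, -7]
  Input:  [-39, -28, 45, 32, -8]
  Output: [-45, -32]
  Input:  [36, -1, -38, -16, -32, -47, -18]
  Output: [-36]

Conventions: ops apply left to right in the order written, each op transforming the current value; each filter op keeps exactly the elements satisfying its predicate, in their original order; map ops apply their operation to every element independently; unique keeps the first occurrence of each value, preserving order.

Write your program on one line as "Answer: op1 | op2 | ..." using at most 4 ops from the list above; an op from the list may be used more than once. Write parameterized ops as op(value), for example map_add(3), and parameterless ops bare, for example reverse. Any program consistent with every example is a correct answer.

map_neg | filter_lt(-2) | sort_asc

Check, running the answer program on each example:
  [-27, 19, 35, -17, 7, -28] -> [27, -19, -35, 17, -7, 28] -> [-19, -35, -7] -> [-35, -19, -7]
  [-39, -28, 45, 32, -8] -> [39, 28, -45, -32, 8] -> [-45, -32] -> [-45, -32]
  [36, -1, -38, -16, -32, -47, -18] -> [-36, 1, 38, 16, 32, 47, 18] -> [-36] -> [-36]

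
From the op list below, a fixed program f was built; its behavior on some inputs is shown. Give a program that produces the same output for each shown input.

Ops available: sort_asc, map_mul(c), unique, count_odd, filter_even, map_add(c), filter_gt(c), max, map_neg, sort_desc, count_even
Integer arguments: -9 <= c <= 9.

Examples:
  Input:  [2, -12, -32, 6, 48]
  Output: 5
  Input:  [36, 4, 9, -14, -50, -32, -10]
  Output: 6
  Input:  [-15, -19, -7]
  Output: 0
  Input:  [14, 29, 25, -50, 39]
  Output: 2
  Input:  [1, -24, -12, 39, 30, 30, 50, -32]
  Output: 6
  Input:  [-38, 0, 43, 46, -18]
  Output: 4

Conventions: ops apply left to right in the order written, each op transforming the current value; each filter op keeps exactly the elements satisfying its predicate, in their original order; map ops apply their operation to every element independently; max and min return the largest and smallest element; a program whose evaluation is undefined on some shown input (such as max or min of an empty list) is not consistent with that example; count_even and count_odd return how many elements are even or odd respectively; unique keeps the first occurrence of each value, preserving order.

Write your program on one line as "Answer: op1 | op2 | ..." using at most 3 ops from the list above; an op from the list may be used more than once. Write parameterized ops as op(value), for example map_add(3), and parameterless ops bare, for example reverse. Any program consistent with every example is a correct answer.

map_add(7) | count_odd

Check, running the answer program on each example:
  [2, -12, -32, 6, 48] -> [9, -5, -25, 13, 55] -> 5
  [36, 4, 9, -14, -50, -32, -10] -> [43, 11, 16, -7, -43, -25, -3] -> 6
  [-15, -19, -7] -> [-8, -12, 0] -> 0
  [14, 29, 25, -50, 39] -> [21, 36, 32, -43, 46] -> 2
  [1, -24, -12, 39, 30, 30, 50, -32] -> [8, -17, -5, 46, 37, 37, 57, -25] -> 6
  [-38, 0, 43, 46, -18] -> [-31, 7, 50, 53, -11] -> 4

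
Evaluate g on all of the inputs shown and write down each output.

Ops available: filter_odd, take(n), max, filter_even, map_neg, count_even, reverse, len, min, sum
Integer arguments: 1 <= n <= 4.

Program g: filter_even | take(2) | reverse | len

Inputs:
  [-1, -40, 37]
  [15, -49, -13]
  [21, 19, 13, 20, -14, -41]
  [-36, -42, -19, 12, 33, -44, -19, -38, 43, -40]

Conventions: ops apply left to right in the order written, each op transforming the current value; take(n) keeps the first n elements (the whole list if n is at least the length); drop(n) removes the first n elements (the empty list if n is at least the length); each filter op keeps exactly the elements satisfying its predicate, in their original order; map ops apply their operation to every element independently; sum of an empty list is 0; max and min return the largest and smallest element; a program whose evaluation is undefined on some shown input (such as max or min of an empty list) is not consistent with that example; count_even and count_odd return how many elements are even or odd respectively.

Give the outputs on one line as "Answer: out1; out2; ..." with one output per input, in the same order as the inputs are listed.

1; 0; 2; 2

Execution, op by op:
  [-1, -40, 37] -> [-40] -> [-40] -> [-40] -> 1
  [15, -49, -13] -> [] -> [] -> [] -> 0
  [21, 19, 13, 20, -14, -41] -> [20, -14] -> [20, -14] -> [-14, 20] -> 2
  [-36, -42, -19, 12, 33, -44, -19, -38, 43, -40] -> [-36, -42, 12, -44, -38, -40] -> [-36, -42] -> [-42, -36] -> 2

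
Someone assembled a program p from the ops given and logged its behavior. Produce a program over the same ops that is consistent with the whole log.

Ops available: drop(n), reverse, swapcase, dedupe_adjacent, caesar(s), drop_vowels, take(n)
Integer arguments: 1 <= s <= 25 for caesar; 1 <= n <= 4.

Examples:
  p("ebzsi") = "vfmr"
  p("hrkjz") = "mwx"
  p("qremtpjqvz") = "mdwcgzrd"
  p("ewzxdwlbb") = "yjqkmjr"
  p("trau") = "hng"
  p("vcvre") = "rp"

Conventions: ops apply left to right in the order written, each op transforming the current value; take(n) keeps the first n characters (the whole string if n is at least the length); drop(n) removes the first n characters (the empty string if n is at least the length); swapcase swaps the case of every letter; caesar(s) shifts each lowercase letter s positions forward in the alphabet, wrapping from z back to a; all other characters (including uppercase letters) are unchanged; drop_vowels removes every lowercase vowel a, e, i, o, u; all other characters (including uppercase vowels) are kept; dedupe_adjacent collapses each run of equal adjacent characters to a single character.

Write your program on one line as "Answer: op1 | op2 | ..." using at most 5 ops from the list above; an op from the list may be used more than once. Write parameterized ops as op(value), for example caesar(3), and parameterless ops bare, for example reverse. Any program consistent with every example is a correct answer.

dedupe_adjacent | caesar(13) | drop_vowels | reverse

Check, running the answer program on each example:
  "ebzsi" -> "ebzsi" -> "romfv" -> "rmfv" -> "vfmr"
  "hrkjz" -> "hrkjz" -> "uexwm" -> "xwm" -> "mwx"
  "qremtpjqvz" -> "qremtpjqvz" -> "derzgcwdim" -> "drzgcwdm" -> "mdwcgzrd"
  "ewzxdwlbb" -> "ewzxdwlb" -> "rjmkqjyo" -> "rjmkqjy" -> "yjqkmjr"
  "trau" -> "trau" -> "genh" -> "gnh" -> "hng"
  "vcvre" -> "vcvre" -> "ipier" -> "pr" -> "rp"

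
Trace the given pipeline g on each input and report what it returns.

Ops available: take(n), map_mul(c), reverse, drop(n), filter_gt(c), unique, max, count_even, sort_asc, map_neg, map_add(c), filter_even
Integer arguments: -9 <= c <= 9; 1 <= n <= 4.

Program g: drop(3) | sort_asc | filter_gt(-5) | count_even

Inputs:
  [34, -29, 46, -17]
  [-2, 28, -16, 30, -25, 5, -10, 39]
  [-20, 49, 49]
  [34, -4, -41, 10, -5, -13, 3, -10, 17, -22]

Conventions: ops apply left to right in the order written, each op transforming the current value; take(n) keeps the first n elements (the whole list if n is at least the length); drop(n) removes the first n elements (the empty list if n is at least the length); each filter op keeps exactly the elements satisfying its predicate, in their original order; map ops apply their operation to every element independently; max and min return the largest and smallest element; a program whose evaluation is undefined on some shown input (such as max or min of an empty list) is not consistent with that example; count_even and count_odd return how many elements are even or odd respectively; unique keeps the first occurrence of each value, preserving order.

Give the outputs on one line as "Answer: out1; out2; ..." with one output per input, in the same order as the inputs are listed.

0; 1; 0; 1

Execution, op by op:
  [34, -29, 46, -17] -> [-17] -> [-17] -> [] -> 0
  [-2, 28, -16, 30, -25, 5, -10, 39] -> [30, -25, 5, -10, 39] -> [-25, -10, 5, 30, 39] -> [5, 30, 39] -> 1
  [-20, 49, 49] -> [] -> [] -> [] -> 0
  [34, -4, -41, 10, -5, -13, 3, -10, 17, -22] -> [10, -5, -13, 3, -10, 17, -22] -> [-22, -13, -10, -5, 3, 10, 17] -> [3, 10, 17] -> 1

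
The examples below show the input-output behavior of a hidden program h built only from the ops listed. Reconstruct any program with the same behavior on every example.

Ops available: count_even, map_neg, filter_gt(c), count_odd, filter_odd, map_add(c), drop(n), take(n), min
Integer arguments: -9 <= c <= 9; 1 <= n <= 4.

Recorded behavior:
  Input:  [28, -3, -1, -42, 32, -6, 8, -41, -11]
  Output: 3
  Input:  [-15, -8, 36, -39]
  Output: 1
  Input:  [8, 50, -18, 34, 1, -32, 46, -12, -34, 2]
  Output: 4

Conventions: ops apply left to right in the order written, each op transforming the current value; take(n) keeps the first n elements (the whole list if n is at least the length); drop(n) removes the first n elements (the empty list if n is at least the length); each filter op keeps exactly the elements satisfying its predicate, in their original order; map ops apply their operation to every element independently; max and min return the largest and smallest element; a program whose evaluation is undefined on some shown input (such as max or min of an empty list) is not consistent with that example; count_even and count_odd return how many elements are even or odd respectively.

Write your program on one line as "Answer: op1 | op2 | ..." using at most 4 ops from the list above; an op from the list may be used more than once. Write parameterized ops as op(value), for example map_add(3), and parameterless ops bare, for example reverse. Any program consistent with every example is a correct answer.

filter_gt(2) | map_neg | count_even

Check, running the answer program on each example:
  [28, -3, -1, -42, 32, -6, 8, -41, -11] -> [28, 32, 8] -> [-28, -32, -8] -> 3
  [-15, -8, 36, -39] -> [36] -> [-36] -> 1
  [8, 50, -18, 34, 1, -32, 46, -12, -34, 2] -> [8, 50, 34, 46] -> [-8, -50, -34, -46] -> 4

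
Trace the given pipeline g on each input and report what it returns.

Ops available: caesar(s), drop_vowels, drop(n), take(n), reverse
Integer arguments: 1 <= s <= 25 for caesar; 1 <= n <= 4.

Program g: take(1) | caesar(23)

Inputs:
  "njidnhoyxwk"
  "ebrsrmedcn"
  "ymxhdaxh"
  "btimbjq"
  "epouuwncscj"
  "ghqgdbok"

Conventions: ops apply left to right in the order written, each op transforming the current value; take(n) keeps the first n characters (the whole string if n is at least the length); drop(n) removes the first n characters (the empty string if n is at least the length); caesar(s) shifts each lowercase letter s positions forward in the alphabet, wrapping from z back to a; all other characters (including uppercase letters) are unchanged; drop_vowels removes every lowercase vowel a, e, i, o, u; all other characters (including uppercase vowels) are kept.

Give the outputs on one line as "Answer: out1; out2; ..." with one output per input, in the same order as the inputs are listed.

"k"; "b"; "v"; "y"; "b"; "d"

Execution, op by op:
  "njidnhoyxwk" -> "n" -> "k"
  "ebrsrmedcn" -> "e" -> "b"
  "ymxhdaxh" -> "y" -> "v"
  "btimbjq" -> "b" -> "y"
  "epouuwncscj" -> "e" -> "b"
  "ghqgdbok" -> "g" -> "d"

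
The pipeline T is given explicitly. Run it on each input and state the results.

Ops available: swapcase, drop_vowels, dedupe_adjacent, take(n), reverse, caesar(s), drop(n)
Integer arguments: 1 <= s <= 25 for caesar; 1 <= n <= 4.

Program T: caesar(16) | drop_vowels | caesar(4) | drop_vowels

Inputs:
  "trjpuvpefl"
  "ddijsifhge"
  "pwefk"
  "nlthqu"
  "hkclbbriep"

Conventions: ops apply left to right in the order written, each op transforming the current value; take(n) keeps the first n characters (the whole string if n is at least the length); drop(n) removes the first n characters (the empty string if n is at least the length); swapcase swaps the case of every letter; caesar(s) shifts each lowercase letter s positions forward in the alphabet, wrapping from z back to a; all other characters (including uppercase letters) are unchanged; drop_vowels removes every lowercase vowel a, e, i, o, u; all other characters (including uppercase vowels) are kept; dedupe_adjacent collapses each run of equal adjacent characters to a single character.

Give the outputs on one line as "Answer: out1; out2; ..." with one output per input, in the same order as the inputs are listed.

"nldjpjzf"; "xxcdczb"; "jqz"; "hfnbk"; "bwfvvlcj"

Execution, op by op:
  "trjpuvpefl" -> "jhzfklfuvb" -> "jhzfklfvb" -> "nldjopjzf" -> "nldjpjzf"
  "ddijsifhge" -> "ttyziyvxwu" -> "ttyzyvxw" -> "xxcdczba" -> "xxcdczb"
  "pwefk" -> "fmuva" -> "fmv" -> "jqz" -> "jqz"
  "nlthqu" -> "dbjxgk" -> "dbjxgk" -> "hfnbko" -> "hfnbk"
  "hkclbbriep" -> "xasbrrhyuf" -> "xsbrrhyf" -> "bwfvvlcj" -> "bwfvvlcj"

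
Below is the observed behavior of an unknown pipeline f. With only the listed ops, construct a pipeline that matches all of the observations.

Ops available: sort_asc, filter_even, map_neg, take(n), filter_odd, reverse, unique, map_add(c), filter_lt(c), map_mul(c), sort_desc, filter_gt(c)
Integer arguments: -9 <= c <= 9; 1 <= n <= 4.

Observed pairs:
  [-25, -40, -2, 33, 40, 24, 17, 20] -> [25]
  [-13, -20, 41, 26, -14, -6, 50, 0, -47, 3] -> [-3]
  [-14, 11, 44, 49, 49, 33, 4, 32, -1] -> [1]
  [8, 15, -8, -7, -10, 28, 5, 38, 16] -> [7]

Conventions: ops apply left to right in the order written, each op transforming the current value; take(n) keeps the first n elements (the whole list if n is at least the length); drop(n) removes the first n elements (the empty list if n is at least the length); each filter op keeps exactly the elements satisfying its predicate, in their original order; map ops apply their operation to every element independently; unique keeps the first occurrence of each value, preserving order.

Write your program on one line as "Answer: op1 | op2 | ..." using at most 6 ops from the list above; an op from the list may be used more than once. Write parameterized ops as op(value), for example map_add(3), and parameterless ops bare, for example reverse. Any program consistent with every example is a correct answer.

reverse | filter_odd | filter_lt(5) | take(1) | map_neg

Check, running the answer program on each example:
  [-25, -40, -2, 33, 40, 24, 17, 20] -> [20, 17, 24, 40, 33, -2, -40, -25] -> [17, 33, -25] -> [-25] -> [-25] -> [25]
  [-13, -20, 41, 26, -14, -6, 50, 0, -47, 3] -> [3, -47, 0, 50, -6, -14, 26, 41, -20, -13] -> [3, -47, 41, -13] -> [3, -47, -13] -> [3] -> [-3]
  [-14, 11, 44, 49, 49, 33, 4, 32, -1] -> [-1, 32, 4, 33, 49, 49, 44, 11, -14] -> [-1, 33, 49, 49, 11] -> [-1] -> [-1] -> [1]
  [8, 15, -8, -7, -10, 28, 5, 38, 16] -> [16, 38, 5, 28, -10, -7, -8, 15, 8] -> [5, -7, 15] -> [-7] -> [-7] -> [7]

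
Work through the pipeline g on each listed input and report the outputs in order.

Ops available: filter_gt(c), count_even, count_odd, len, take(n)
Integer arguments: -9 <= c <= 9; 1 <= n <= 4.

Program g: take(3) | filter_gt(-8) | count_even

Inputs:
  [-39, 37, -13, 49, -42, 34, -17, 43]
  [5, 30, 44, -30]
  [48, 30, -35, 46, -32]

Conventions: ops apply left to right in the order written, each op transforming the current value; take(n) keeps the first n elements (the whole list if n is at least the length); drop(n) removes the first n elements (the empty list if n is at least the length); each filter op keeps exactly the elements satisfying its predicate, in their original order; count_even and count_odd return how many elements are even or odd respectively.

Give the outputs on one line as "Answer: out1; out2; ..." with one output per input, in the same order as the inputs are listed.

0; 2; 2

Execution, op by op:
  [-39, 37, -13, 49, -42, 34, -17, 43] -> [-39, 37, -13] -> [37] -> 0
  [5, 30, 44, -30] -> [5, 30, 44] -> [5, 30, 44] -> 2
  [48, 30, -35, 46, -32] -> [48, 30, -35] -> [48, 30] -> 2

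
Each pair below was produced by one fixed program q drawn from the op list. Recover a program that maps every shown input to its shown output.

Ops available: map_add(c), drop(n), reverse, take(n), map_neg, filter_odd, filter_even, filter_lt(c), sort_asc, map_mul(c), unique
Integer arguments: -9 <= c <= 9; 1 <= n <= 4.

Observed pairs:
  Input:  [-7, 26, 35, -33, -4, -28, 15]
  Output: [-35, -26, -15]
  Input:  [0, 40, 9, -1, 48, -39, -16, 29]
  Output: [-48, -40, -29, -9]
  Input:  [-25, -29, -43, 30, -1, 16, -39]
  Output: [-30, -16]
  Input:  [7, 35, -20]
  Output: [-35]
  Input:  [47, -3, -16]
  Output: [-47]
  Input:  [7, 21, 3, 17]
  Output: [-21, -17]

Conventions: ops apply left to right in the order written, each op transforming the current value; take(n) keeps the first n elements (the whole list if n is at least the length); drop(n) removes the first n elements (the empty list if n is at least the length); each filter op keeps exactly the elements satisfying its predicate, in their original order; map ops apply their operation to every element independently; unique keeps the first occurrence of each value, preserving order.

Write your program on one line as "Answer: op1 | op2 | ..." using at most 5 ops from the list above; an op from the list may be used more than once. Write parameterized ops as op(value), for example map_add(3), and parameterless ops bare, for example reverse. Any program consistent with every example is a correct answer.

sort_asc | map_neg | drop(2) | sort_asc | filter_lt(-6)

Check, running the answer program on each example:
  [-7, 26, 35, -33, -4, -28, 15] -> [-33, -28, -7, -4, 15, 26, 35] -> [33, 28, 7, 4, -15, -26, -35] -> [7, 4, -15, -26, -35] -> [-35, -26, -15, 4, 7] -> [-35, -26, -15]
  [0, 40, 9, -1, 48, -39, -16, 29] -> [-39, -16, -1, 0, 9, 29, 40, 48] -> [39, 16, 1, 0, -9, -29, -40, -48] -> [1, 0, -9, -29, -40, -48] -> [-48, -40, -29, -9, 0, 1] -> [-48, -40, -29, -9]
  [-25, -29, -43, 30, -1, 16, -39] -> [-43, -39, -29, -25, -1, 16, 30] -> [43, 39, 29, 25, 1, -16, -30] -> [29, 25, 1, -16, -30] -> [-30, -16, 1, 25, 29] -> [-30, -16]
  [7, 35, -20] -> [-20, 7, 35] -> [20, -7, -35] -> [-35] -> [-35] -> [-35]
  [47, -3, -16] -> [-16, -3, 47] -> [16, 3, -47] -> [-47] -> [-47] -> [-47]
  [7, 21, 3, 17] -> [3, 7, 17, 21] -> [-3, -7, -17, -21] -> [-17, -21] -> [-21, -17] -> [-21, -17]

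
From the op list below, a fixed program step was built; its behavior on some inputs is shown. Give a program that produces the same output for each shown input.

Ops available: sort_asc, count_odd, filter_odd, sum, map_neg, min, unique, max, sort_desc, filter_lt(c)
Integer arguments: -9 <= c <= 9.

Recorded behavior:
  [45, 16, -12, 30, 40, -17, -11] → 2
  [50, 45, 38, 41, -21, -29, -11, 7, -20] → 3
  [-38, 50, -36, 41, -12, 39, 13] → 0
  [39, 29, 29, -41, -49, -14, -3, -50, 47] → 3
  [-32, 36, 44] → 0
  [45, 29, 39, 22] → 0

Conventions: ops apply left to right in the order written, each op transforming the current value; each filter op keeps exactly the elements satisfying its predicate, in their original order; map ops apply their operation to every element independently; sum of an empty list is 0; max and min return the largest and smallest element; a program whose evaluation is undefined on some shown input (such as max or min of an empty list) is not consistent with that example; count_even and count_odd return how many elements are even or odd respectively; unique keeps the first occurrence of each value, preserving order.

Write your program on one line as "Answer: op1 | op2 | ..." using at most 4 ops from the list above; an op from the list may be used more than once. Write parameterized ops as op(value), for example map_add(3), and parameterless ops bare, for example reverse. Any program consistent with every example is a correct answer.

filter_lt(4) | sort_asc | count_odd

Check, running the answer program on each example:
  [45, 16, -12, 30, 40, -17, -11] -> [-12, -17, -11] -> [-17, -12, -11] -> 2
  [50, 45, 38, 41, -21, -29, -11, 7, -20] -> [-21, -29, -11, -20] -> [-29, -21, -20, -11] -> 3
  [-38, 50, -36, 41, -12, 39, 13] -> [-38, -36, -12] -> [-38, -36, -12] -> 0
  [39, 29, 29, -41, -49, -14, -3, -50, 47] -> [-41, -49, -14, -3, -50] -> [-50, -49, -41, -14, -3] -> 3
  [-32, 36, 44] -> [-32] -> [-32] -> 0
  [45, 29, 39, 22] -> [] -> [] -> 0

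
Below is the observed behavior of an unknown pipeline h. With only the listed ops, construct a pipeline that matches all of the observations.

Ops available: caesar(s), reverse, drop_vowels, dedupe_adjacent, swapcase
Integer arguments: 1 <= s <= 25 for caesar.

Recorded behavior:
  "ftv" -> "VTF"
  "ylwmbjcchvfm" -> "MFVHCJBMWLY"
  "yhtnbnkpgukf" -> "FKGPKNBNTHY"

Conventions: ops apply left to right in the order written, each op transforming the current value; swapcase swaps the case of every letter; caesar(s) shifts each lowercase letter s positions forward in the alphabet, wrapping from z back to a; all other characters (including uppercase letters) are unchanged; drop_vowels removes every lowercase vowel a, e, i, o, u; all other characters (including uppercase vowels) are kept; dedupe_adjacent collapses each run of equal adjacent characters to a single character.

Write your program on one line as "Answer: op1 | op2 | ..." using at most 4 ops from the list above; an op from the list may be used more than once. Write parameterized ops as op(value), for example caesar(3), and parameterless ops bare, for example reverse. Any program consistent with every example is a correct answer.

dedupe_adjacent | drop_vowels | reverse | swapcase

Check, running the answer program on each example:
  "ftv" -> "ftv" -> "ftv" -> "vtf" -> "VTF"
  "ylwmbjcchvfm" -> "ylwmbjchvfm" -> "ylwmbjchvfm" -> "mfvhcjbmwly" -> "MFVHCJBMWLY"
  "yhtnbnkpgukf" -> "yhtnbnkpgukf" -> "yhtnbnkpgkf" -> "fkgpknbnthy" -> "FKGPKNBNTHY"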